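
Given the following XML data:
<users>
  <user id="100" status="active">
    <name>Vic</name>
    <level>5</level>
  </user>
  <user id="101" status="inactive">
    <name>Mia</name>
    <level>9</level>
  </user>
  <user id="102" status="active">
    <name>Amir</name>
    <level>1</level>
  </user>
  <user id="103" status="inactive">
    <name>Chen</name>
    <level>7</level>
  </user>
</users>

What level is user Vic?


Finding user: Vic
<level>5</level>

ANSWER: 5


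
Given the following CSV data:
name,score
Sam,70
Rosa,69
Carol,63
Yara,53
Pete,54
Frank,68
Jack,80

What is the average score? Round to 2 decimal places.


Scores: 70, 69, 63, 53, 54, 68, 80
Sum = 457
Count = 7
Average = 457 / 7 = 65.29

ANSWER: 65.29


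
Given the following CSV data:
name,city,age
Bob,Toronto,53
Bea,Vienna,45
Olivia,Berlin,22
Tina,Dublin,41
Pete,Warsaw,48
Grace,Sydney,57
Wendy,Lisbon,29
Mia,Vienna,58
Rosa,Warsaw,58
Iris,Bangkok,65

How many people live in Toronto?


Scanning city column for 'Toronto':
  Row 1: Bob -> MATCH
Total matches: 1

ANSWER: 1


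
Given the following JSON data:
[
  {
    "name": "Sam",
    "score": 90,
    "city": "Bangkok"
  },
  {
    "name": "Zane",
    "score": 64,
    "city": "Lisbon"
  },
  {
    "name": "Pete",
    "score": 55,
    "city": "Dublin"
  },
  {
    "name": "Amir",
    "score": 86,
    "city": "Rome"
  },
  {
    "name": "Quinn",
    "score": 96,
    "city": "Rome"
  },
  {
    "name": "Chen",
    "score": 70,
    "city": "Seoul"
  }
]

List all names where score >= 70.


Filtering records where score >= 70:
  Sam (score=90) -> YES
  Zane (score=64) -> no
  Pete (score=55) -> no
  Amir (score=86) -> YES
  Quinn (score=96) -> YES
  Chen (score=70) -> YES


ANSWER: Sam, Amir, Quinn, Chen


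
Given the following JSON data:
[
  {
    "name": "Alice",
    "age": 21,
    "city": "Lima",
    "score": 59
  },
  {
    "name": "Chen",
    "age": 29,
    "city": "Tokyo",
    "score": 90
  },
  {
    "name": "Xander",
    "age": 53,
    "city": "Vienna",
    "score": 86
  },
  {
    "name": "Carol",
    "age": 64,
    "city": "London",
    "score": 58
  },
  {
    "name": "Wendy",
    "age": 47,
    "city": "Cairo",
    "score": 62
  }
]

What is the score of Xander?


Looking up record where name = Xander
Record index: 2
Field 'score' = 86

ANSWER: 86


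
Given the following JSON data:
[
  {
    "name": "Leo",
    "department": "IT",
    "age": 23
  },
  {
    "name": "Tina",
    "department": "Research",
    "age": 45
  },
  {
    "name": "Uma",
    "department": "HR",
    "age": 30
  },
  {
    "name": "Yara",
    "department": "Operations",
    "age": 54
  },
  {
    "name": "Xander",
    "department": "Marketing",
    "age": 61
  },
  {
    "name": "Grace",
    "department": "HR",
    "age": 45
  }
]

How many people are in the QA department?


Scanning records for department = QA
  No matches found
Count: 0

ANSWER: 0


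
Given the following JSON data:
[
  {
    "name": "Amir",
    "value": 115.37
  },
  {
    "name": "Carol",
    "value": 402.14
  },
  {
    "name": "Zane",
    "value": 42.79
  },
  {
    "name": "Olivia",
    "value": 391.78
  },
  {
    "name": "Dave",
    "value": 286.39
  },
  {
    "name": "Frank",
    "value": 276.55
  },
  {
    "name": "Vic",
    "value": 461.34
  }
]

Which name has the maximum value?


Comparing values:
  Amir: 115.37
  Carol: 402.14
  Zane: 42.79
  Olivia: 391.78
  Dave: 286.39
  Frank: 276.55
  Vic: 461.34
Maximum: Vic (461.34)

ANSWER: Vic


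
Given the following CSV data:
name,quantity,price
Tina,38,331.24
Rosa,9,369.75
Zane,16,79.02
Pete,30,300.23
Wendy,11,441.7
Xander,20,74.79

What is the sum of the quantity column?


Values in 'quantity' column:
  Row 1: 38
  Row 2: 9
  Row 3: 16
  Row 4: 30
  Row 5: 11
  Row 6: 20
Sum = 38 + 9 + 16 + 30 + 11 + 20 = 124

ANSWER: 124


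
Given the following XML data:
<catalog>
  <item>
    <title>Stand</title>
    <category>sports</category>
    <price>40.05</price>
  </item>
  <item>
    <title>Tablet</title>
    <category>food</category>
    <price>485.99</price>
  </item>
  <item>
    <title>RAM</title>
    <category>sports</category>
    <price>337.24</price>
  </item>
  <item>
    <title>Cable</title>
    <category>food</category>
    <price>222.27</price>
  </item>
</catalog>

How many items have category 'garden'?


Scanning <item> elements for <category>garden</category>:
Count: 0

ANSWER: 0


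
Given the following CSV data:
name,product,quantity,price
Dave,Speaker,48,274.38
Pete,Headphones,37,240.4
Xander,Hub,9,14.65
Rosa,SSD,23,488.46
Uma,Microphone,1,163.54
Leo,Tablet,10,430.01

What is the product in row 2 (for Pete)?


Row 2: Pete
Column 'product' = Headphones

ANSWER: Headphones


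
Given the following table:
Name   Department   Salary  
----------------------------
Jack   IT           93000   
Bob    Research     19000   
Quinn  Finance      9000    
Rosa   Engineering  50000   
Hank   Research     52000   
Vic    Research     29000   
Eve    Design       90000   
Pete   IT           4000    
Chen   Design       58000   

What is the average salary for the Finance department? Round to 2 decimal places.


Finance department members:
  Quinn: 9000
Sum = 9000
Count = 1
Average = 9000 / 1 = 9000.00

ANSWER: 9000.00


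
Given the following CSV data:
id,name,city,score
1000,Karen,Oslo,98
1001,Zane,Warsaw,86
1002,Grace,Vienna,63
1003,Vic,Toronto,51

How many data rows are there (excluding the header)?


Counting rows (excluding header):
Header: id,name,city,score
Data rows: 4

ANSWER: 4


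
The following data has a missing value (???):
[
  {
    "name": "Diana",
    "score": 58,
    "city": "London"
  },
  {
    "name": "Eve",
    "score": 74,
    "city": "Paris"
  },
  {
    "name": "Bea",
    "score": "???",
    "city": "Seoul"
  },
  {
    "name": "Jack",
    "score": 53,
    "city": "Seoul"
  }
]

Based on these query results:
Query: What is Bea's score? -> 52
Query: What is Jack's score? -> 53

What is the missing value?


The missing value is Bea's score
From query: Bea's score = 52

ANSWER: 52


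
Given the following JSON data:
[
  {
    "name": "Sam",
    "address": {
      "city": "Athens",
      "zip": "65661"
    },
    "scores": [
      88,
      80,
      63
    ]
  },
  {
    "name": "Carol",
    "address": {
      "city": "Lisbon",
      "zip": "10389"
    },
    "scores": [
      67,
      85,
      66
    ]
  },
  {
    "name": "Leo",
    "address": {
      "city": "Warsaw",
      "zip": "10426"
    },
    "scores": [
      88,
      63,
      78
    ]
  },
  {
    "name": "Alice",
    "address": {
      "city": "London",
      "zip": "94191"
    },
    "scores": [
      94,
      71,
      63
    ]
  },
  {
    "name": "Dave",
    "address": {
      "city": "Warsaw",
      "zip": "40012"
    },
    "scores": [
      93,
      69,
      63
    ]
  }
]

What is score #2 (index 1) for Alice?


Path: records[3].scores[1]
Value: 71

ANSWER: 71


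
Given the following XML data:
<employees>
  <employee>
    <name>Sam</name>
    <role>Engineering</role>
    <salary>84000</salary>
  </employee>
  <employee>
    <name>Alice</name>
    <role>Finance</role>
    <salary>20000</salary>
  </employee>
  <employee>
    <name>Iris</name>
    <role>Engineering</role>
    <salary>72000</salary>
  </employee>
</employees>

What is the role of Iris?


Searching for <employee> with <name>Iris</name>
Found at position 3
<role>Engineering</role>

ANSWER: Engineering


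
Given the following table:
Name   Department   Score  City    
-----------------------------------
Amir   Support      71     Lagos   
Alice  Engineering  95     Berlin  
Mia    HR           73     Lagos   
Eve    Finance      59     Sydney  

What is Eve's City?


Row 4: Eve
City = Sydney

ANSWER: Sydney


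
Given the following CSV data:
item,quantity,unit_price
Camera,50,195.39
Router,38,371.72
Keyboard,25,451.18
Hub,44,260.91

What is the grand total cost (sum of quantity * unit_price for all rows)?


Computing row totals:
  Camera: 50 * 195.39 = 9769.5
  Router: 38 * 371.72 = 14125.36
  Keyboard: 25 * 451.18 = 11279.5
  Hub: 44 * 260.91 = 11480.04
Grand total = 9769.5 + 14125.36 + 11279.5 + 11480.04 = 46654.4

ANSWER: 46654.4


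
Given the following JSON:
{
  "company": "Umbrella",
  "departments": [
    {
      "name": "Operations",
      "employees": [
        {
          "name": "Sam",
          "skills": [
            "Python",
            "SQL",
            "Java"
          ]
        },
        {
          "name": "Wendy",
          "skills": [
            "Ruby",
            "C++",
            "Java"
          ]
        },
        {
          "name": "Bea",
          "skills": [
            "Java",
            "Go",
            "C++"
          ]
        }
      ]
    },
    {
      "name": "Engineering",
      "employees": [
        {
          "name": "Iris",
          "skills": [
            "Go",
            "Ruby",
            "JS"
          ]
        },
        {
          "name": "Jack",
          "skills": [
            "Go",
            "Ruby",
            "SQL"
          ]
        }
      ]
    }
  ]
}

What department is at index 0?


Path: departments[0].name
Value: Operations

ANSWER: Operations


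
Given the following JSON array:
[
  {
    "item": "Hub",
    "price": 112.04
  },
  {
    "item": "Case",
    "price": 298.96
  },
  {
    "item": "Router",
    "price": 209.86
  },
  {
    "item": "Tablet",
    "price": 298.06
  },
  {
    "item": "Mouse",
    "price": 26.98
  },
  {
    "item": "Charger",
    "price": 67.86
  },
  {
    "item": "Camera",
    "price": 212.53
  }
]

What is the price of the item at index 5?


Array index 5 -> Charger
price = 67.86

ANSWER: 67.86


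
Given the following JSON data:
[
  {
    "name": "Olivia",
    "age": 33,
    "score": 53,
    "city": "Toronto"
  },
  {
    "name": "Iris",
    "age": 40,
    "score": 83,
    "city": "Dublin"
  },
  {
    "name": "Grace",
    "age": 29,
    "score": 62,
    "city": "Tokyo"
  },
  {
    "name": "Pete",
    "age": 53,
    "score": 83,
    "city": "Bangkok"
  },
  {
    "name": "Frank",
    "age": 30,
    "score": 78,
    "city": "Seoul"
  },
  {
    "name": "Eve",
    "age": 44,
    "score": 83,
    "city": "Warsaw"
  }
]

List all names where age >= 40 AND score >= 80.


Checking both conditions:
  Olivia (age=33, score=53) -> no
  Iris (age=40, score=83) -> YES
  Grace (age=29, score=62) -> no
  Pete (age=53, score=83) -> YES
  Frank (age=30, score=78) -> no
  Eve (age=44, score=83) -> YES


ANSWER: Iris, Pete, Eve


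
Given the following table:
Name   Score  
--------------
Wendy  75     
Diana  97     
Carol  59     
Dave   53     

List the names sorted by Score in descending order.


Sorting by Score (descending):
  Diana: 97
  Wendy: 75
  Carol: 59
  Dave: 53


ANSWER: Diana, Wendy, Carol, Dave


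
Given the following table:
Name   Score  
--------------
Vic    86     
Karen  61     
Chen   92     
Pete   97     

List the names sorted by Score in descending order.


Sorting by Score (descending):
  Pete: 97
  Chen: 92
  Vic: 86
  Karen: 61


ANSWER: Pete, Chen, Vic, Karen


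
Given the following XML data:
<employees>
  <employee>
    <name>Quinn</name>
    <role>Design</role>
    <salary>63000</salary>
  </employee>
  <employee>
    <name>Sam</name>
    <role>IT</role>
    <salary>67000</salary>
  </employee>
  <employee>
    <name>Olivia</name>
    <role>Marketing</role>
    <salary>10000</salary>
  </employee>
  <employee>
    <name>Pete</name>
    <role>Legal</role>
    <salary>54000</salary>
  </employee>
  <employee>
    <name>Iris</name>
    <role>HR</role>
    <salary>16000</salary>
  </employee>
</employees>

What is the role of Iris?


Searching for <employee> with <name>Iris</name>
Found at position 5
<role>HR</role>

ANSWER: HR


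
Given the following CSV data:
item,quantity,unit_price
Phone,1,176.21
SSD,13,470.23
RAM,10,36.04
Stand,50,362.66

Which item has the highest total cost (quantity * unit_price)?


Computing row totals:
  Phone: 176.21
  SSD: 6112.99
  RAM: 360.4
  Stand: 18133.0
Maximum: Stand (18133.0)

ANSWER: Stand


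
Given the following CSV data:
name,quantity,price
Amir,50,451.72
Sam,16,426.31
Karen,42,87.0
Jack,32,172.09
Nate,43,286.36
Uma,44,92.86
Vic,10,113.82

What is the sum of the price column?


Values in 'price' column:
  Row 1: 451.72
  Row 2: 426.31
  Row 3: 87.0
  Row 4: 172.09
  Row 5: 286.36
  Row 6: 92.86
  Row 7: 113.82
Sum = 451.72 + 426.31 + 87.0 + 172.09 + 286.36 + 92.86 + 113.82 = 1630.16

ANSWER: 1630.16


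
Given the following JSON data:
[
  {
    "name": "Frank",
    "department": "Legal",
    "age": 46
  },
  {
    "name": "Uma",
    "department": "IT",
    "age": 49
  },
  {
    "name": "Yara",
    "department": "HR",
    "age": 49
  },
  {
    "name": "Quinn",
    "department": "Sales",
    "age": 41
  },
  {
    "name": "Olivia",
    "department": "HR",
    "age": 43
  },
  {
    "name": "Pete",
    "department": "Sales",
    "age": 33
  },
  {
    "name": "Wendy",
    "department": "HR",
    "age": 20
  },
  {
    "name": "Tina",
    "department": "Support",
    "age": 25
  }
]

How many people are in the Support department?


Scanning records for department = Support
  Record 7: Tina
Count: 1

ANSWER: 1


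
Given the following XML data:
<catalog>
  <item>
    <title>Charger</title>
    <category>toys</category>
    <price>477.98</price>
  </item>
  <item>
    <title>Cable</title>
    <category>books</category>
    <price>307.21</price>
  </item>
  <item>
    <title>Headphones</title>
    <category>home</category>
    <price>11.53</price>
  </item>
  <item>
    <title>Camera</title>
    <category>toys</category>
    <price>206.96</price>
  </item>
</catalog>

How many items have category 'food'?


Scanning <item> elements for <category>food</category>:
Count: 0

ANSWER: 0


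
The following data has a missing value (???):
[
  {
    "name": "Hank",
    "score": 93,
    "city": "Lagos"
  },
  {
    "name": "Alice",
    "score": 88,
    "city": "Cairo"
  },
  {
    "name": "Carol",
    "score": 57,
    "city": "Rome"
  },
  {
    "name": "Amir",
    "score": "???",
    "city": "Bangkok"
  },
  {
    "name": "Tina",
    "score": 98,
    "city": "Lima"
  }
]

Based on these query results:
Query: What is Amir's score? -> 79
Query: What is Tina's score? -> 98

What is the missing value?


The missing value is Amir's score
From query: Amir's score = 79

ANSWER: 79


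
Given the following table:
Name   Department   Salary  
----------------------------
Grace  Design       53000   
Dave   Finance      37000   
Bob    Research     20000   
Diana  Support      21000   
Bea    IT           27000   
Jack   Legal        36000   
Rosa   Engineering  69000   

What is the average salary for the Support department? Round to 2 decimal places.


Support department members:
  Diana: 21000
Sum = 21000
Count = 1
Average = 21000 / 1 = 21000.00

ANSWER: 21000.00


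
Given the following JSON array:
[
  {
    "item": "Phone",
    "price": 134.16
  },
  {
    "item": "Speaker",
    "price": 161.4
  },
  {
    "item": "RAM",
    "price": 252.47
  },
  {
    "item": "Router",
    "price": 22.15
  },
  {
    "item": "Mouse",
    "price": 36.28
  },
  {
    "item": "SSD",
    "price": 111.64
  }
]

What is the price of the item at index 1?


Array index 1 -> Speaker
price = 161.4

ANSWER: 161.4


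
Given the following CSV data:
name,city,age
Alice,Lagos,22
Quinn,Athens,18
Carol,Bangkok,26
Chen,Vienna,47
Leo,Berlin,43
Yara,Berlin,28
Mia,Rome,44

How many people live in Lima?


Scanning city column for 'Lima':
Total matches: 0

ANSWER: 0


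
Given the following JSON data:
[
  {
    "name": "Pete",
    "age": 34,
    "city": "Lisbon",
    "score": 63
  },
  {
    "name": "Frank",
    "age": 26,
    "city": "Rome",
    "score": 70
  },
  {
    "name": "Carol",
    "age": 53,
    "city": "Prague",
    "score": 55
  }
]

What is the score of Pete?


Looking up record where name = Pete
Record index: 0
Field 'score' = 63

ANSWER: 63


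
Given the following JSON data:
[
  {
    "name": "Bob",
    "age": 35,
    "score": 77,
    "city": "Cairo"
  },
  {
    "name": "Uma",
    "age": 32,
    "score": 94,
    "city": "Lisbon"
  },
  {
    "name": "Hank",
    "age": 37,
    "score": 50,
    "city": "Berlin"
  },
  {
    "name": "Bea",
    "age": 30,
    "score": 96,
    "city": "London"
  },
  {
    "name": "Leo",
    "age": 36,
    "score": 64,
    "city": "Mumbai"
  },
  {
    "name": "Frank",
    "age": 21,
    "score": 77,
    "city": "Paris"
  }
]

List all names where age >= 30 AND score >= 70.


Checking both conditions:
  Bob (age=35, score=77) -> YES
  Uma (age=32, score=94) -> YES
  Hank (age=37, score=50) -> no
  Bea (age=30, score=96) -> YES
  Leo (age=36, score=64) -> no
  Frank (age=21, score=77) -> no


ANSWER: Bob, Uma, Bea


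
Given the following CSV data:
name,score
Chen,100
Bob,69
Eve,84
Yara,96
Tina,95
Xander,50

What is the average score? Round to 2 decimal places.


Scores: 100, 69, 84, 96, 95, 50
Sum = 494
Count = 6
Average = 494 / 6 = 82.33

ANSWER: 82.33


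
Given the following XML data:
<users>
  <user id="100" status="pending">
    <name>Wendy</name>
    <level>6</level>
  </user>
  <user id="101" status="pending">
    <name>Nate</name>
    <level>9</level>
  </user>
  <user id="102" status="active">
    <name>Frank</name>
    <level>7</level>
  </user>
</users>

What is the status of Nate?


Finding user with name = Nate
user id="101" status="pending"

ANSWER: pending


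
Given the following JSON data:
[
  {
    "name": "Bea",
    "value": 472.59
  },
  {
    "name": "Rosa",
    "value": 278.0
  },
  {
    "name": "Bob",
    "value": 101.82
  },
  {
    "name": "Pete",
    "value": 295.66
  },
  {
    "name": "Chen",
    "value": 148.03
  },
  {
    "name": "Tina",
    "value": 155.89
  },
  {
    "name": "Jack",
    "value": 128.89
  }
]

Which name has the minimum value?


Comparing values:
  Bea: 472.59
  Rosa: 278.0
  Bob: 101.82
  Pete: 295.66
  Chen: 148.03
  Tina: 155.89
  Jack: 128.89
Minimum: Bob (101.82)

ANSWER: Bob


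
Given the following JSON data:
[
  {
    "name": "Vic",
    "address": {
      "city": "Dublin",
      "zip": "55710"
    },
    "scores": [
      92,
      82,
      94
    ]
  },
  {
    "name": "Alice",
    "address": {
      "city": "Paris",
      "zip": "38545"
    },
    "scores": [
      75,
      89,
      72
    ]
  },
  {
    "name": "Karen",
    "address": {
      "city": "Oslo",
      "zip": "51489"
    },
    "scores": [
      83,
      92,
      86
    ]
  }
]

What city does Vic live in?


Path: records[0].address.city
Value: Dublin

ANSWER: Dublin


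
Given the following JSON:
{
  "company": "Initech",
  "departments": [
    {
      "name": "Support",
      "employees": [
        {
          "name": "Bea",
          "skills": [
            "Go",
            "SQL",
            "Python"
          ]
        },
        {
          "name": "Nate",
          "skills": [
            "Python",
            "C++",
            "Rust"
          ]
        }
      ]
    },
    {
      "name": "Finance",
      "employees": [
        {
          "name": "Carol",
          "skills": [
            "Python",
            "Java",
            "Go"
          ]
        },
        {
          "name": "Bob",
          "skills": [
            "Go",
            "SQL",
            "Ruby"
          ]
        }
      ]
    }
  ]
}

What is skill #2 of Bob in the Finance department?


Path: departments[1].employees[1].skills[1]
Value: SQL

ANSWER: SQL


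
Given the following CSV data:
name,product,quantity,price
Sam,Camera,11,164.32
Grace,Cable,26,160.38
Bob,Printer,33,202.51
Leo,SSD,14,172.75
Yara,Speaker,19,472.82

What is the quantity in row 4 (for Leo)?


Row 4: Leo
Column 'quantity' = 14

ANSWER: 14


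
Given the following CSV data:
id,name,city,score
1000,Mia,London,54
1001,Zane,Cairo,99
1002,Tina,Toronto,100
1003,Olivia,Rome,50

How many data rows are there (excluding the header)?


Counting rows (excluding header):
Header: id,name,city,score
Data rows: 4

ANSWER: 4


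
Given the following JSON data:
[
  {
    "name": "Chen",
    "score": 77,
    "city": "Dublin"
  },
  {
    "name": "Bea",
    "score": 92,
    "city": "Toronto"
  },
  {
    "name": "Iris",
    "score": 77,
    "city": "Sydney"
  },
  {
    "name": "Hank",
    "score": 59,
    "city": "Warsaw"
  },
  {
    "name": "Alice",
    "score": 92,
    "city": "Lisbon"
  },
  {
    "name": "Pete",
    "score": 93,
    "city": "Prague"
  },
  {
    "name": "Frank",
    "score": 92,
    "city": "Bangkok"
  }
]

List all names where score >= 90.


Filtering records where score >= 90:
  Chen (score=77) -> no
  Bea (score=92) -> YES
  Iris (score=77) -> no
  Hank (score=59) -> no
  Alice (score=92) -> YES
  Pete (score=93) -> YES
  Frank (score=92) -> YES


ANSWER: Bea, Alice, Pete, Frank


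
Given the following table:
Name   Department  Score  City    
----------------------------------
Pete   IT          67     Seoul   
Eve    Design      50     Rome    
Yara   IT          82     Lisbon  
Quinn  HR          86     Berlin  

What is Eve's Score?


Row 2: Eve
Score = 50

ANSWER: 50


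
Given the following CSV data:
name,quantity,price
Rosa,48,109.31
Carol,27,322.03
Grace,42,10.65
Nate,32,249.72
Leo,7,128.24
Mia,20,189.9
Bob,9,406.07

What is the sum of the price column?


Values in 'price' column:
  Row 1: 109.31
  Row 2: 322.03
  Row 3: 10.65
  Row 4: 249.72
  Row 5: 128.24
  Row 6: 189.9
  Row 7: 406.07
Sum = 109.31 + 322.03 + 10.65 + 249.72 + 128.24 + 189.9 + 406.07 = 1415.92

ANSWER: 1415.92


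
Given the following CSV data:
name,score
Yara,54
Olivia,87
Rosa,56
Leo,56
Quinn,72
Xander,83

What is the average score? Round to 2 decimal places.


Scores: 54, 87, 56, 56, 72, 83
Sum = 408
Count = 6
Average = 408 / 6 = 68.00

ANSWER: 68.00


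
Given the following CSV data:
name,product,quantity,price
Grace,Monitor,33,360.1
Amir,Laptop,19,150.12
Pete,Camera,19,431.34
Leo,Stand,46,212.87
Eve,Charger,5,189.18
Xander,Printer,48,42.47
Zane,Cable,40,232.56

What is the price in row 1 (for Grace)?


Row 1: Grace
Column 'price' = 360.1

ANSWER: 360.1


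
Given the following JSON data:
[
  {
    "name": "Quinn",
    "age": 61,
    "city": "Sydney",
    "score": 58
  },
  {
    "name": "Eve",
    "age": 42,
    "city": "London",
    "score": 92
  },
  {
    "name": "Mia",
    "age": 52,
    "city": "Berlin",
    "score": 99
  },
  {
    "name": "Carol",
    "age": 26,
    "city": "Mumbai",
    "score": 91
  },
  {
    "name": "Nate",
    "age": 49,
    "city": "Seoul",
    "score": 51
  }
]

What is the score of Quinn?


Looking up record where name = Quinn
Record index: 0
Field 'score' = 58

ANSWER: 58


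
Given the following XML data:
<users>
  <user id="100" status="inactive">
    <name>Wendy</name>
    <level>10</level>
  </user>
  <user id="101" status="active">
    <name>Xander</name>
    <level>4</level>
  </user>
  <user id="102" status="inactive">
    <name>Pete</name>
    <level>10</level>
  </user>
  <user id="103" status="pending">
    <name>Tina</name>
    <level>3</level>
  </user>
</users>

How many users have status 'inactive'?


Counting users with status='inactive':
  Wendy (id=100) -> MATCH
  Pete (id=102) -> MATCH
Count: 2

ANSWER: 2


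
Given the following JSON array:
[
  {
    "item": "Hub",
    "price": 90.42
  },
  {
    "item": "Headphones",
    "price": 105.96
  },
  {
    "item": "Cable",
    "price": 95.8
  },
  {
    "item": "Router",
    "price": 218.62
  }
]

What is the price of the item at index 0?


Array index 0 -> Hub
price = 90.42

ANSWER: 90.42


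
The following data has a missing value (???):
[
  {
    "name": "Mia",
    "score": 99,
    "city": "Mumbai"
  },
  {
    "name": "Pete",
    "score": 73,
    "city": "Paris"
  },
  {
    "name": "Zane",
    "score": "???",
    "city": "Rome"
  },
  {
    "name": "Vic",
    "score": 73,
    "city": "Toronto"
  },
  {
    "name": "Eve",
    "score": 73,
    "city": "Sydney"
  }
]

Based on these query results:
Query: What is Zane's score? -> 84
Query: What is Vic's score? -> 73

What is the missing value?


The missing value is Zane's score
From query: Zane's score = 84

ANSWER: 84


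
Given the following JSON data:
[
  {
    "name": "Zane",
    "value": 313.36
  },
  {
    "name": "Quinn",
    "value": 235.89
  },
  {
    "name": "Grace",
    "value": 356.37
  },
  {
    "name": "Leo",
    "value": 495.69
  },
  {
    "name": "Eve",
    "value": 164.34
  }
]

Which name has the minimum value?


Comparing values:
  Zane: 313.36
  Quinn: 235.89
  Grace: 356.37
  Leo: 495.69
  Eve: 164.34
Minimum: Eve (164.34)

ANSWER: Eve


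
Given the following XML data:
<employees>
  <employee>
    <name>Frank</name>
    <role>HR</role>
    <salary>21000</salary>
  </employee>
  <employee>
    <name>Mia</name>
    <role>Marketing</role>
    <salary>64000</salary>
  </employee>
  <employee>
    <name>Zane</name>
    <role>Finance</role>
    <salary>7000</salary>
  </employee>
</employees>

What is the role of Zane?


Searching for <employee> with <name>Zane</name>
Found at position 3
<role>Finance</role>

ANSWER: Finance


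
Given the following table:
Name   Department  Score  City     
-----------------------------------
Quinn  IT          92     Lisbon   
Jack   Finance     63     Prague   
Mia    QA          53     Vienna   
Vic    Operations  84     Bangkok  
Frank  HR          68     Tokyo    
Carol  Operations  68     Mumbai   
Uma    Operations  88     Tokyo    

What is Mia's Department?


Row 3: Mia
Department = QA

ANSWER: QA


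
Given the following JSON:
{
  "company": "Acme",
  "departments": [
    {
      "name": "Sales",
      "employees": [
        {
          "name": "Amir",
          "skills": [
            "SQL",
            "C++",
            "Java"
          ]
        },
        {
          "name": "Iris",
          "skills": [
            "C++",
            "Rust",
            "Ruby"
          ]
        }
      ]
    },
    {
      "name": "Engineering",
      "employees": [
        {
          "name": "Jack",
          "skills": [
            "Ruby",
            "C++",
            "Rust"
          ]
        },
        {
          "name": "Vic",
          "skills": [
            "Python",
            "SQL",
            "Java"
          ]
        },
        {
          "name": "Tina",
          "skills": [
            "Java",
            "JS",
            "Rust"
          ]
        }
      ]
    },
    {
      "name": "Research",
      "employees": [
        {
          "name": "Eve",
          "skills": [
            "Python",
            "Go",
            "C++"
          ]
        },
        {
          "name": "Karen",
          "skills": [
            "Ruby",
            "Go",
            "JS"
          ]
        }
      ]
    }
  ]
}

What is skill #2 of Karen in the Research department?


Path: departments[2].employees[1].skills[1]
Value: Go

ANSWER: Go


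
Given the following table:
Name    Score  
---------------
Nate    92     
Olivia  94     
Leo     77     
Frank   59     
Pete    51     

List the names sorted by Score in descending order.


Sorting by Score (descending):
  Olivia: 94
  Nate: 92
  Leo: 77
  Frank: 59
  Pete: 51


ANSWER: Olivia, Nate, Leo, Frank, Pete


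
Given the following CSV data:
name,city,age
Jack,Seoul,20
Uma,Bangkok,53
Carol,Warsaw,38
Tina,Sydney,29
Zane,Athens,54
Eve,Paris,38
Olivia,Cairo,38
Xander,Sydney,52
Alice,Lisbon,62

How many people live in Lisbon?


Scanning city column for 'Lisbon':
  Row 9: Alice -> MATCH
Total matches: 1

ANSWER: 1


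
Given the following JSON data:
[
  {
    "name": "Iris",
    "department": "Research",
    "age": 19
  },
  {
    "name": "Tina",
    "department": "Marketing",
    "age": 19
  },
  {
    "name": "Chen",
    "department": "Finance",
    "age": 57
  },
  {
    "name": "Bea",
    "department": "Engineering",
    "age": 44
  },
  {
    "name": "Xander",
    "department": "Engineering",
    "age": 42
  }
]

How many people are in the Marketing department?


Scanning records for department = Marketing
  Record 1: Tina
Count: 1

ANSWER: 1


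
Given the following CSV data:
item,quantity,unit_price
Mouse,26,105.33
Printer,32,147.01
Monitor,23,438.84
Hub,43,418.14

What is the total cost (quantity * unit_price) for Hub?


Row: Hub
quantity = 43
unit_price = 418.14
total = 43 * 418.14 = 17980.02

ANSWER: 17980.02


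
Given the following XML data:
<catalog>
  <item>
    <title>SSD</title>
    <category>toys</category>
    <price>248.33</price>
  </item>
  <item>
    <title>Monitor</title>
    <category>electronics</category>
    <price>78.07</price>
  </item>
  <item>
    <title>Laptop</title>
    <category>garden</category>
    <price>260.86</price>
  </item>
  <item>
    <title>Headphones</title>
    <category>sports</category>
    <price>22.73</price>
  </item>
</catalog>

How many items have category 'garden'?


Scanning <item> elements for <category>garden</category>:
  Item 3: Laptop -> MATCH
Count: 1

ANSWER: 1


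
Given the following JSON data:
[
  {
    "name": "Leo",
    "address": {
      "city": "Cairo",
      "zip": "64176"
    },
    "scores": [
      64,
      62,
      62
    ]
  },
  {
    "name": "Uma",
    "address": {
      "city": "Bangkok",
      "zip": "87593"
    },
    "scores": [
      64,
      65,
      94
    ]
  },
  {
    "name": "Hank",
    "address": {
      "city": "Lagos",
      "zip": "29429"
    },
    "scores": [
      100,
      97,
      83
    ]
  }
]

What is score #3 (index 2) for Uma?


Path: records[1].scores[2]
Value: 94

ANSWER: 94


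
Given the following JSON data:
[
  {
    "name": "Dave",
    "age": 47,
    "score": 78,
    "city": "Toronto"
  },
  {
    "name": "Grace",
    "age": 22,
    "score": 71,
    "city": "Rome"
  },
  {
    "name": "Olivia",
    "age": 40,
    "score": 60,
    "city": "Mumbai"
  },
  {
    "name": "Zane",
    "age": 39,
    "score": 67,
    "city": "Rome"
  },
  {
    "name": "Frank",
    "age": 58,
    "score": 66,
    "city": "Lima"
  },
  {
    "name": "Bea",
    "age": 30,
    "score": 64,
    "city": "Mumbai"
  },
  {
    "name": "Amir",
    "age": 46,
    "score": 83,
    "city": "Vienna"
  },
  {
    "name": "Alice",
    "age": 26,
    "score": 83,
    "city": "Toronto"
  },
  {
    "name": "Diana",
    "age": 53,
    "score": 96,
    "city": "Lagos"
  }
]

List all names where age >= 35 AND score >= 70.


Checking both conditions:
  Dave (age=47, score=78) -> YES
  Grace (age=22, score=71) -> no
  Olivia (age=40, score=60) -> no
  Zane (age=39, score=67) -> no
  Frank (age=58, score=66) -> no
  Bea (age=30, score=64) -> no
  Amir (age=46, score=83) -> YES
  Alice (age=26, score=83) -> no
  Diana (age=53, score=96) -> YES


ANSWER: Dave, Amir, Diana


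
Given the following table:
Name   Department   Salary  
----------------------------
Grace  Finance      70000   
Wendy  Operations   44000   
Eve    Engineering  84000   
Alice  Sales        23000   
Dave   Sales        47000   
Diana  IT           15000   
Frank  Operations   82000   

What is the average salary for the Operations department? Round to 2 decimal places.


Operations department members:
  Wendy: 44000
  Frank: 82000
Sum = 126000
Count = 2
Average = 126000 / 2 = 63000.00

ANSWER: 63000.00


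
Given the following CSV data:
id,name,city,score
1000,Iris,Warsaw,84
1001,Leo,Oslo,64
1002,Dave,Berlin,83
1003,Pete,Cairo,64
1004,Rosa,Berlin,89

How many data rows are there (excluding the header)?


Counting rows (excluding header):
Header: id,name,city,score
Data rows: 5

ANSWER: 5


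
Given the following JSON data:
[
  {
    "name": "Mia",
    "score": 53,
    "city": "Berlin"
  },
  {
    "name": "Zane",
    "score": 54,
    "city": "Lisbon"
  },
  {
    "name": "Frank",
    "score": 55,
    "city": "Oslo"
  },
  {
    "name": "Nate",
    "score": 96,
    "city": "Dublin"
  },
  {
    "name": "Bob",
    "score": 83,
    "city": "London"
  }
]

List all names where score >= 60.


Filtering records where score >= 60:
  Mia (score=53) -> no
  Zane (score=54) -> no
  Frank (score=55) -> no
  Nate (score=96) -> YES
  Bob (score=83) -> YES


ANSWER: Nate, Bob


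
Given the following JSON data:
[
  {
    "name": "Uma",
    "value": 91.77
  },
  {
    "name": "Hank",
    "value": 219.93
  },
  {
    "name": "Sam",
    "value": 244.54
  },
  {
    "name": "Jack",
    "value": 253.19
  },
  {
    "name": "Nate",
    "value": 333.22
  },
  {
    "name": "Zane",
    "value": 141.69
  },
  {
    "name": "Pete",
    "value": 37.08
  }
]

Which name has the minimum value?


Comparing values:
  Uma: 91.77
  Hank: 219.93
  Sam: 244.54
  Jack: 253.19
  Nate: 333.22
  Zane: 141.69
  Pete: 37.08
Minimum: Pete (37.08)

ANSWER: Pete


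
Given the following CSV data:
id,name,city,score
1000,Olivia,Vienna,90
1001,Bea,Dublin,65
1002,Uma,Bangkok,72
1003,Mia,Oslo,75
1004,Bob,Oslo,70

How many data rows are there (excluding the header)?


Counting rows (excluding header):
Header: id,name,city,score
Data rows: 5

ANSWER: 5


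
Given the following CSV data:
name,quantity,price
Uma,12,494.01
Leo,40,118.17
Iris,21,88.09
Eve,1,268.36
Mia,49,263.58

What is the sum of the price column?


Values in 'price' column:
  Row 1: 494.01
  Row 2: 118.17
  Row 3: 88.09
  Row 4: 268.36
  Row 5: 263.58
Sum = 494.01 + 118.17 + 88.09 + 268.36 + 263.58 = 1232.21

ANSWER: 1232.21


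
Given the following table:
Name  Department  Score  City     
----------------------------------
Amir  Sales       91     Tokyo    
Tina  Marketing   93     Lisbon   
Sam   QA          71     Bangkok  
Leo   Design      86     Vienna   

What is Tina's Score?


Row 2: Tina
Score = 93

ANSWER: 93


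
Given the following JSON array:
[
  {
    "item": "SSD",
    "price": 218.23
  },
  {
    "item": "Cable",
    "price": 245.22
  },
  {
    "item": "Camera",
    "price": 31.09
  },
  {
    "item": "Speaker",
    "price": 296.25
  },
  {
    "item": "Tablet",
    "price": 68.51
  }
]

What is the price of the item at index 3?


Array index 3 -> Speaker
price = 296.25

ANSWER: 296.25


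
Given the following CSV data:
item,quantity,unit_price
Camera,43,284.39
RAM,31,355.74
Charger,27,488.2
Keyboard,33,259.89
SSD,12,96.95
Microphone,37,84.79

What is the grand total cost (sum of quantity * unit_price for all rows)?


Computing row totals:
  Camera: 43 * 284.39 = 12228.77
  RAM: 31 * 355.74 = 11027.94
  Charger: 27 * 488.2 = 13181.4
  Keyboard: 33 * 259.89 = 8576.37
  SSD: 12 * 96.95 = 1163.4
  Microphone: 37 * 84.79 = 3137.23
Grand total = 12228.77 + 11027.94 + 13181.4 + 8576.37 + 1163.4 + 3137.23 = 49315.11

ANSWER: 49315.11


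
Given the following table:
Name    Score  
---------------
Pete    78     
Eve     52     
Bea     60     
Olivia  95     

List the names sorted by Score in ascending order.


Sorting by Score (ascending):
  Eve: 52
  Bea: 60
  Pete: 78
  Olivia: 95


ANSWER: Eve, Bea, Pete, Olivia


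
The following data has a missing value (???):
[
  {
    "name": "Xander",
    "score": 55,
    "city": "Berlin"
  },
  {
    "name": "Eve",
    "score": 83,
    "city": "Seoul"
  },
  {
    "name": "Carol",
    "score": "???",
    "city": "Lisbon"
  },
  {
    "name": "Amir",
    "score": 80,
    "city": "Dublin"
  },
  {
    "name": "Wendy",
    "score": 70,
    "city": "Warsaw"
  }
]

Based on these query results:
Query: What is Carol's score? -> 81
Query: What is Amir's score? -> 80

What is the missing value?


The missing value is Carol's score
From query: Carol's score = 81

ANSWER: 81


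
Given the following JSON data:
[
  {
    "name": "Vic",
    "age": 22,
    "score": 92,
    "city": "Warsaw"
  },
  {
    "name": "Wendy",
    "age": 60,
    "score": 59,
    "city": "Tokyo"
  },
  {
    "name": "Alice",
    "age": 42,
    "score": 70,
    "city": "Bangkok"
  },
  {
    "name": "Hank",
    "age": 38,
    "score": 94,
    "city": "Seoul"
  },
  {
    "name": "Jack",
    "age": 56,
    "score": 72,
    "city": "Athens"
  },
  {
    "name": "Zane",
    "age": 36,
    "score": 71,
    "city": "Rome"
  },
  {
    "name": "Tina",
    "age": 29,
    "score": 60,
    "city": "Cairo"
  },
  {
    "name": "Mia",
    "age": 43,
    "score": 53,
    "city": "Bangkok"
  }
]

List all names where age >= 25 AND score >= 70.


Checking both conditions:
  Vic (age=22, score=92) -> no
  Wendy (age=60, score=59) -> no
  Alice (age=42, score=70) -> YES
  Hank (age=38, score=94) -> YES
  Jack (age=56, score=72) -> YES
  Zane (age=36, score=71) -> YES
  Tina (age=29, score=60) -> no
  Mia (age=43, score=53) -> no


ANSWER: Alice, Hank, Jack, Zane


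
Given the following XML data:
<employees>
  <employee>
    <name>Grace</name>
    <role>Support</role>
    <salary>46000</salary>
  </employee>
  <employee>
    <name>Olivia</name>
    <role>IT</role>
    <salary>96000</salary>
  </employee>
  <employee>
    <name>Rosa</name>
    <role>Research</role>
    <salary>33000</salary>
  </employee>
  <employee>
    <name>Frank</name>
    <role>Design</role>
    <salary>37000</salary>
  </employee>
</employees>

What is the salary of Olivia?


Searching for <employee> with <name>Olivia</name>
Found at position 2
<salary>96000</salary>

ANSWER: 96000


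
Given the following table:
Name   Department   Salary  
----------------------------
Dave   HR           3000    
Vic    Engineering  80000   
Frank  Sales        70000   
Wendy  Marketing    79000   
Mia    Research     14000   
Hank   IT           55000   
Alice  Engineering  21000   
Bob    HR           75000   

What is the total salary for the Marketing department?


Marketing department members:
  Wendy: 79000
Total = 79000 = 79000

ANSWER: 79000


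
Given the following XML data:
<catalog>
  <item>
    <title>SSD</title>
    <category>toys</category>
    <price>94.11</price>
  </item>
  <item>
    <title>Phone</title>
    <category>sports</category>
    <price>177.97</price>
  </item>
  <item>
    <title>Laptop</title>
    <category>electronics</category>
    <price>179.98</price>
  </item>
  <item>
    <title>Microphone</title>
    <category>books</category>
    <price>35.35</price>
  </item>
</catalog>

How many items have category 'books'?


Scanning <item> elements for <category>books</category>:
  Item 4: Microphone -> MATCH
Count: 1

ANSWER: 1


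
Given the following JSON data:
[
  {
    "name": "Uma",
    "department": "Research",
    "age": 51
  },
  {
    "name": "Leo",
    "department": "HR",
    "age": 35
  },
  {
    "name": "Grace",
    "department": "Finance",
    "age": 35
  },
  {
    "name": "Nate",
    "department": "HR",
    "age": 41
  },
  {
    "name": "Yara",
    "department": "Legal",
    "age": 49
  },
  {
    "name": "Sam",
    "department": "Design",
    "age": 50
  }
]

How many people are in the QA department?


Scanning records for department = QA
  No matches found
Count: 0

ANSWER: 0


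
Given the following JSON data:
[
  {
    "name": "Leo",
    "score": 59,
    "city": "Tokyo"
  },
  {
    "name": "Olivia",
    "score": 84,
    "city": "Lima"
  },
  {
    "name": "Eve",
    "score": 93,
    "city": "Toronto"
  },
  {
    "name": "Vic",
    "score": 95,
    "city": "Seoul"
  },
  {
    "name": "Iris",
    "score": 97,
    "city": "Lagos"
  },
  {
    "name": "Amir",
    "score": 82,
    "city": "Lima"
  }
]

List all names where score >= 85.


Filtering records where score >= 85:
  Leo (score=59) -> no
  Olivia (score=84) -> no
  Eve (score=93) -> YES
  Vic (score=95) -> YES
  Iris (score=97) -> YES
  Amir (score=82) -> no


ANSWER: Eve, Vic, Iris


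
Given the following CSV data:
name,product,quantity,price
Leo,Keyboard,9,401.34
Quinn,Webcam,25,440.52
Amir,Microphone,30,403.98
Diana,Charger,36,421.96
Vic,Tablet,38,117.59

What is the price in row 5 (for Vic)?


Row 5: Vic
Column 'price' = 117.59

ANSWER: 117.59


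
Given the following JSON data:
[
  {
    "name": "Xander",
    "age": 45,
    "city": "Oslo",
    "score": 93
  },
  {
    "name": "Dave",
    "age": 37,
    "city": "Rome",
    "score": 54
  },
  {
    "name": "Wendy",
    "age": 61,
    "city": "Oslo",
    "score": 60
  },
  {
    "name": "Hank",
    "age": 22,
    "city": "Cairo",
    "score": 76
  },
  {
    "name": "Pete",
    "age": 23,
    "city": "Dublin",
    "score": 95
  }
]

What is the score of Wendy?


Looking up record where name = Wendy
Record index: 2
Field 'score' = 60

ANSWER: 60
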